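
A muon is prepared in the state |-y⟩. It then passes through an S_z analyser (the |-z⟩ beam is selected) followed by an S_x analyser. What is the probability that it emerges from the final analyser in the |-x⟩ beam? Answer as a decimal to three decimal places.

First analyser (S_z): from |-y⟩, P(|-z⟩) = 1/2.
After stage 1 the state is |-z⟩; P(|-x⟩) = |⟨-x|-z⟩|² = 1/2.
Joint probability = 1/2 × 1/2 = 0.250.

0.250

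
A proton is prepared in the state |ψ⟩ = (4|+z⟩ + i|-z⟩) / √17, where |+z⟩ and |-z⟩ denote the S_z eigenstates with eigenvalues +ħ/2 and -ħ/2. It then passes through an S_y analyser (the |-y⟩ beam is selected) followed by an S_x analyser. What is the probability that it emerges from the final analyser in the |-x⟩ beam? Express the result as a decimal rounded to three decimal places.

First analyser (S_y): P(|-y⟩) = |⟨-y|ψ⟩|² = 9/34.
After stage 1 the state is |-y⟩; P(|-x⟩) = |⟨-x|-y⟩|² = 1/2.
Joint probability = 9/34 × 1/2 = 0.132.

0.132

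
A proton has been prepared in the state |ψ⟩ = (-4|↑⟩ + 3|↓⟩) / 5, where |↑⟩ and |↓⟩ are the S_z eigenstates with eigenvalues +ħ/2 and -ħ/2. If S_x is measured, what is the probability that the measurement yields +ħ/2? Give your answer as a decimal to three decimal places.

0.020

|+x⟩ = (|↑⟩ + |↓⟩)/√2, so ⟨+x|ψ⟩ = (-1) / (√2·5).
P = |-1|² / 50 = 1/50.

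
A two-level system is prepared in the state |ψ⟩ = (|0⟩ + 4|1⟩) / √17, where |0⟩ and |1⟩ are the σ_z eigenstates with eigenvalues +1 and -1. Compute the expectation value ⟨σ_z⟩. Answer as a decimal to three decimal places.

-0.882

⟨σ_z⟩ = |a|² - |b|² divided by |a|²+|b|², with a, b the |0⟩, |1⟩ amplitudes.
= (1 - 16)/17 = -15/17.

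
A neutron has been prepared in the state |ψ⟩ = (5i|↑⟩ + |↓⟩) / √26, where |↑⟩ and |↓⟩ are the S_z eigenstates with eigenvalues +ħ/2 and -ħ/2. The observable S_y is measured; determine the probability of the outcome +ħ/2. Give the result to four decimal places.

|+y⟩ = (|↑⟩ + i|↓⟩)/√2, so ⟨+y|ψ⟩ = (4i) / (√2·√26).
P = |4i|² / 52 = 16/52.

0.3077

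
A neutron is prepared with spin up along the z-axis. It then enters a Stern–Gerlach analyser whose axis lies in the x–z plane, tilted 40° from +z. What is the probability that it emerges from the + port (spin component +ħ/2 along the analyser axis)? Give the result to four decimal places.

For spin-½, the probability of finding spin-up along an axis at angle θ to the initial spin direction is cos²(θ/2); spin-down is sin²(θ/2).
θ = 40°, so P = cos²(20°) ≈ 0.8830.

0.8830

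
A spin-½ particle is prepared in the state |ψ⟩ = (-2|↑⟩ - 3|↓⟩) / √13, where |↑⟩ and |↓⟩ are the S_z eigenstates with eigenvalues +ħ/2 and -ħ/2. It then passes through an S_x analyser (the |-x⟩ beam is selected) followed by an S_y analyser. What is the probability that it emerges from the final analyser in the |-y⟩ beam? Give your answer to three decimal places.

0.019

First analyser (S_x): P(|-x⟩) = |⟨-x|ψ⟩|² = 1/26.
After stage 1 the state is |-x⟩; P(|-y⟩) = |⟨-y|-x⟩|² = 1/2.
Joint probability = 1/26 × 1/2 = 0.019.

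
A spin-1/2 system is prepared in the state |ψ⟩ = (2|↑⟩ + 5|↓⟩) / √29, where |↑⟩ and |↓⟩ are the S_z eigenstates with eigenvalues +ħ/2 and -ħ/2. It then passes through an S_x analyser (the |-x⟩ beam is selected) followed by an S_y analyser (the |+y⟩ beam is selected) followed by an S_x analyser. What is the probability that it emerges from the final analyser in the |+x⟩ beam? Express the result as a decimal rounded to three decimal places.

0.039

First analyser (S_x): P(|-x⟩) = |⟨-x|ψ⟩|² = 9/58.
After stage 1 the state is |-x⟩; P(|+y⟩) = |⟨+y|-x⟩|² = 1/2.
After stage 2 the state is |+y⟩; P(|+x⟩) = |⟨+x|+y⟩|² = 1/2.
Joint probability = 9/58 × 1/2 × 1/2 = 0.039.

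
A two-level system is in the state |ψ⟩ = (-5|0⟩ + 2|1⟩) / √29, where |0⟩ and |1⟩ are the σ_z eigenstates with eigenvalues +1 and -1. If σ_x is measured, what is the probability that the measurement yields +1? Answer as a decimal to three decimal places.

0.155

|+x⟩ = (|0⟩ + |1⟩)/√2, so ⟨+x|ψ⟩ = (-3) / (√2·√29).
P = |-3|² / 58 = 9/58.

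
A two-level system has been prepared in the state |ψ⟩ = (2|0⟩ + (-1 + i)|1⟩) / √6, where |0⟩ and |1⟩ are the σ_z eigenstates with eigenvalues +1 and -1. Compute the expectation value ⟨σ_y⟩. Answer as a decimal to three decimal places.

0.667

⟨σ_y⟩ = 2 Im(a* b)/(|a|²+|b|²) with a = 2, b = (-1 + i).
a* b = (-2 + 2i), so ⟨σ_y⟩ = 4/6.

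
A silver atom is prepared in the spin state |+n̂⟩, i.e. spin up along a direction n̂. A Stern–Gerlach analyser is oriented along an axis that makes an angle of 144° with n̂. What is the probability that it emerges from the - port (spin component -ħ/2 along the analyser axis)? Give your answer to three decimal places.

0.905

For spin-½, the probability of finding spin-up along an axis at angle θ to the initial spin direction is cos²(θ/2); spin-down is sin²(θ/2).
θ = 144°, so P = sin²(72°) ≈ 0.905.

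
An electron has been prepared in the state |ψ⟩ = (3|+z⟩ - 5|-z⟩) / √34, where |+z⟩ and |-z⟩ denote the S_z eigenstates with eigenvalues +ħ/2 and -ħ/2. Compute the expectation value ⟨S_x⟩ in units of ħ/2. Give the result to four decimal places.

⟨σ_x⟩ = 2 Re(a* b)/(|a|²+|b|²) with a = 3, b = -5.
a* b = -15, so ⟨σ_x⟩ = -30/34.
⟨S_x⟩ = (ħ/2)·⟨σ_x⟩.

-0.8824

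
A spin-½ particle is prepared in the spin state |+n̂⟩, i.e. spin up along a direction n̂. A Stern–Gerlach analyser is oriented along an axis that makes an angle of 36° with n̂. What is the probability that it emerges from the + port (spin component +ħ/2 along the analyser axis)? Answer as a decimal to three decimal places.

For spin-½, the probability of finding spin-up along an axis at angle θ to the initial spin direction is cos²(θ/2); spin-down is sin²(θ/2).
θ = 36°, so P = cos²(18°) ≈ 0.905.

0.905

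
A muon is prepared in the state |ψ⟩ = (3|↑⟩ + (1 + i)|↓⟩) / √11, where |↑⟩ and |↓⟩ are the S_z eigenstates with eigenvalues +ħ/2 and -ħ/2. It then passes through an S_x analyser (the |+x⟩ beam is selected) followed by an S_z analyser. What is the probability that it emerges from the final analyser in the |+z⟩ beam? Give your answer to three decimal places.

0.386

First analyser (S_x): P(|+x⟩) = |⟨+x|ψ⟩|² = 17/22.
After stage 1 the state is |+x⟩; P(|+z⟩) = |⟨+z|+x⟩|² = 1/2.
Joint probability = 17/22 × 1/2 = 0.386.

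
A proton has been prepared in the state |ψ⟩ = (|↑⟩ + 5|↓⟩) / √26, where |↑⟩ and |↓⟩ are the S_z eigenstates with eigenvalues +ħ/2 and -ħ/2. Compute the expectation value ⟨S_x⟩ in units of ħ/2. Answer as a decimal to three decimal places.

0.385

⟨σ_x⟩ = 2 Re(a* b)/(|a|²+|b|²) with a = 1, b = 5.
a* b = 5, so ⟨σ_x⟩ = 10/26.
⟨S_x⟩ = (ħ/2)·⟨σ_x⟩.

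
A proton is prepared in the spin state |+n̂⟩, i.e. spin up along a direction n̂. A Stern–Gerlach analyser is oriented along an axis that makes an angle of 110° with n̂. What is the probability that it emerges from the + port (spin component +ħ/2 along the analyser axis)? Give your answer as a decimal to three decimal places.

0.329

For spin-½, the probability of finding spin-up along an axis at angle θ to the initial spin direction is cos²(θ/2); spin-down is sin²(θ/2).
θ = 110°, so P = cos²(55°) ≈ 0.329.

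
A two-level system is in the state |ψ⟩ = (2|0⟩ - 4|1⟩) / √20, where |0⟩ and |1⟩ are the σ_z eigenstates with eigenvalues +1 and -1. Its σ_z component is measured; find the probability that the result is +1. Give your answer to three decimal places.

0.200

The +1 outcome corresponds to |0⟩. Its amplitude in |ψ⟩ is 2/√20.
P = |2|² / 20 = 4/20.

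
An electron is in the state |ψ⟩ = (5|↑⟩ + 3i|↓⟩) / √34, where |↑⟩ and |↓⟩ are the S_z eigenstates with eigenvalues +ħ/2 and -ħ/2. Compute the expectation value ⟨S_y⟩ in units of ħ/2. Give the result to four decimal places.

⟨σ_y⟩ = 2 Im(a* b)/(|a|²+|b|²) with a = 5, b = 3i.
a* b = 15i, so ⟨σ_y⟩ = 30/34.
⟨S_y⟩ = (ħ/2)·⟨σ_y⟩.

0.8824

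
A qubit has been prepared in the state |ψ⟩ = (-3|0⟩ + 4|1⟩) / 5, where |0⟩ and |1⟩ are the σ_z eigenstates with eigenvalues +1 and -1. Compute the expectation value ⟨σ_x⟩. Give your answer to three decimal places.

-0.960

⟨σ_x⟩ = 2 Re(a* b)/(|a|²+|b|²) with a = -3, b = 4.
a* b = -12, so ⟨σ_x⟩ = -24/25.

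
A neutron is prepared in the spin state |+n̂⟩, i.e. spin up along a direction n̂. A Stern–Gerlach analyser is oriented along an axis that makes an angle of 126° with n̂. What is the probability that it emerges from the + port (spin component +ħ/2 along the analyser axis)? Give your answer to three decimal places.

For spin-½, the probability of finding spin-up along an axis at angle θ to the initial spin direction is cos²(θ/2); spin-down is sin²(θ/2).
θ = 126°, so P = cos²(63°) ≈ 0.206.

0.206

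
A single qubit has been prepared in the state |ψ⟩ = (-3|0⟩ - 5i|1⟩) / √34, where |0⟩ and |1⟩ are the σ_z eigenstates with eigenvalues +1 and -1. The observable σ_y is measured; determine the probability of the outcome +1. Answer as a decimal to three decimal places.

|+y⟩ = (|0⟩ + i|1⟩)/√2, so ⟨+y|ψ⟩ = (-8) / (√2·√34).
P = |-8|² / 68 = 64/68.

0.941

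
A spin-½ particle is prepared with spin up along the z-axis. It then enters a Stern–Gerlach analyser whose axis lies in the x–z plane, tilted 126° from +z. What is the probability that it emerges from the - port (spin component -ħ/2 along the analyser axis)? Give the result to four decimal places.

0.7939

For spin-½, the probability of finding spin-up along an axis at angle θ to the initial spin direction is cos²(θ/2); spin-down is sin²(θ/2).
θ = 126°, so P = sin²(63°) ≈ 0.7939.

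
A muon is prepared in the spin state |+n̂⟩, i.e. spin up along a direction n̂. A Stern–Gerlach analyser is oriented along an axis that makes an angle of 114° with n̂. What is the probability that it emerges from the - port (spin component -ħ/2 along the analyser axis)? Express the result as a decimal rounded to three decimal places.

0.703

For spin-½, the probability of finding spin-up along an axis at angle θ to the initial spin direction is cos²(θ/2); spin-down is sin²(θ/2).
θ = 114°, so P = sin²(57°) ≈ 0.703.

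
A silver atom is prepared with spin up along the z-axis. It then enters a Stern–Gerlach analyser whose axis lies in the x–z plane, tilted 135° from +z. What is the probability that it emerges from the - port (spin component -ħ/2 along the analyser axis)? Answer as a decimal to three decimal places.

0.854

For spin-½, the probability of finding spin-up along an axis at angle θ to the initial spin direction is cos²(θ/2); spin-down is sin²(θ/2).
θ = 135°, so P = sin²(67.5°) ≈ 0.854.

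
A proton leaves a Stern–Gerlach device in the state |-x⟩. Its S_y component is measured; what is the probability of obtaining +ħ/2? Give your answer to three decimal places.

0.500

In the S_z basis, |-x⟩ = (|↑⟩ - |↓⟩)/√2 and |+y⟩ = (|↑⟩ + i|↓⟩)/√2.
|⟨+y|-x⟩|² = 1/2.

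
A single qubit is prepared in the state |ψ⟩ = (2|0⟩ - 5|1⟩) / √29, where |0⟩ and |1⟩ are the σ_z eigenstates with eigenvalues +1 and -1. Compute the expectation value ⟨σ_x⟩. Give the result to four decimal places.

-0.6897

⟨σ_x⟩ = 2 Re(a* b)/(|a|²+|b|²) with a = 2, b = -5.
a* b = -10, so ⟨σ_x⟩ = -20/29.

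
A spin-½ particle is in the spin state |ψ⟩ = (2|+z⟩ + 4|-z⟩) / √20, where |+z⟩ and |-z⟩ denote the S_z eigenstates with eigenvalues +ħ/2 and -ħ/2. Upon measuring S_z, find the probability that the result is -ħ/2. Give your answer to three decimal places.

The -ħ/2 outcome corresponds to |-z⟩. Its amplitude in |ψ⟩ is 4/√20.
P = |4|² / 20 = 16/20.

0.800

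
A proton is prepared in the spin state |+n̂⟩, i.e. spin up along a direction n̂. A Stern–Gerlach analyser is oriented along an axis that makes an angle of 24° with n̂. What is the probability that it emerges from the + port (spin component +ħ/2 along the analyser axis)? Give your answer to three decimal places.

0.957

For spin-½, the probability of finding spin-up along an axis at angle θ to the initial spin direction is cos²(θ/2); spin-down is sin²(θ/2).
θ = 24°, so P = cos²(12°) ≈ 0.957.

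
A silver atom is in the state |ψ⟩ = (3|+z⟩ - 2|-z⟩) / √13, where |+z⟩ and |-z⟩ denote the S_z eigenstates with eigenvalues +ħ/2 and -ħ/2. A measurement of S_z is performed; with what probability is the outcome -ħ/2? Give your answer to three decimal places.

0.308

The -ħ/2 outcome corresponds to |-z⟩. Its amplitude in |ψ⟩ is -2/√13.
P = |-2|² / 13 = 4/13.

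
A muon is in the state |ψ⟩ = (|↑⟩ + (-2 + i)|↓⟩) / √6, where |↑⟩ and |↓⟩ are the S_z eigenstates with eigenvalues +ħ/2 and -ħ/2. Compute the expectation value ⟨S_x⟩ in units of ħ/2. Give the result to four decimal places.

⟨σ_x⟩ = 2 Re(a* b)/(|a|²+|b|²) with a = 1, b = (-2 + i).
a* b = (-2 + i), so ⟨σ_x⟩ = -4/6.
⟨S_x⟩ = (ħ/2)·⟨σ_x⟩.

-0.6667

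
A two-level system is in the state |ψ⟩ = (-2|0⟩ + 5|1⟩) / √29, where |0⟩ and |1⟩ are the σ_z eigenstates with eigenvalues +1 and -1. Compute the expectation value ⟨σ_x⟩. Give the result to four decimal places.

-0.6897

⟨σ_x⟩ = 2 Re(a* b)/(|a|²+|b|²) with a = -2, b = 5.
a* b = -10, so ⟨σ_x⟩ = -20/29.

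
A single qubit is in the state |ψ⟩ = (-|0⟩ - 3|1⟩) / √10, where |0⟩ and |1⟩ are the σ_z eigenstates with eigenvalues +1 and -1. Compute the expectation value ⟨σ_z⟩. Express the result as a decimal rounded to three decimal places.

-0.800

⟨σ_z⟩ = |a|² - |b|² divided by |a|²+|b|², with a, b the |0⟩, |1⟩ amplitudes.
= (1 - 9)/10 = -8/10.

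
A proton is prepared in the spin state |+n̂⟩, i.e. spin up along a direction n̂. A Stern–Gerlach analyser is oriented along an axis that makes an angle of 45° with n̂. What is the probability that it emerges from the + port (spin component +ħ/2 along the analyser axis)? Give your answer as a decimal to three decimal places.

For spin-½, the probability of finding spin-up along an axis at angle θ to the initial spin direction is cos²(θ/2); spin-down is sin²(θ/2).
θ = 45°, so P = cos²(22.5°) ≈ 0.854.

0.854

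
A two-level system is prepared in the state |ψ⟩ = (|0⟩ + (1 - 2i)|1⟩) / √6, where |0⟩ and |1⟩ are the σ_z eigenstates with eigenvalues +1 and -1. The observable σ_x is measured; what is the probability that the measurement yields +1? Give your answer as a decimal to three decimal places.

0.667

|+x⟩ = (|0⟩ + |1⟩)/√2, so ⟨+x|ψ⟩ = (2 - 2i) / (√2·√6).
P = |2 - 2i|² / 12 = 8/12.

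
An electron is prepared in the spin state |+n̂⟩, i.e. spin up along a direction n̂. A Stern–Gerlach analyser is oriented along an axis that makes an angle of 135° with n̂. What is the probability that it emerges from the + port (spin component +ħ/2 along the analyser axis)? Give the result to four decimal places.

For spin-½, the probability of finding spin-up along an axis at angle θ to the initial spin direction is cos²(θ/2); spin-down is sin²(θ/2).
θ = 135°, so P = cos²(67.5°) ≈ 0.1464.

0.1464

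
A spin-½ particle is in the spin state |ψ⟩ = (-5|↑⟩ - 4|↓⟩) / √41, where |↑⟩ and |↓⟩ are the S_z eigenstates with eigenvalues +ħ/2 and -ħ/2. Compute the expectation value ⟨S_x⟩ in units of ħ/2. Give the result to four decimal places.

0.9756

⟨σ_x⟩ = 2 Re(a* b)/(|a|²+|b|²) with a = -5, b = -4.
a* b = 20, so ⟨σ_x⟩ = 40/41.
⟨S_x⟩ = (ħ/2)·⟨σ_x⟩.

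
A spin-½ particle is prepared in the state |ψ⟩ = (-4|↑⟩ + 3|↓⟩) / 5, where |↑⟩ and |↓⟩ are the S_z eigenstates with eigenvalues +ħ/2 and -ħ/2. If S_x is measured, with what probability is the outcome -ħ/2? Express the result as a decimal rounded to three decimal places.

0.980

|-x⟩ = (|↑⟩ - |↓⟩)/√2, so ⟨-x|ψ⟩ = (-7) / (√2·5).
P = |-7|² / 50 = 49/50.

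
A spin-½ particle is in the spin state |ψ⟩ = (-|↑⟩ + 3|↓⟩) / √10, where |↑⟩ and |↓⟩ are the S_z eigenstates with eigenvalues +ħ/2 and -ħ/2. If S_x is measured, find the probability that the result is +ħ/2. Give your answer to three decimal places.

0.200

|+x⟩ = (|↑⟩ + |↓⟩)/√2, so ⟨+x|ψ⟩ = (2) / (√2·√10).
P = |2|² / 20 = 4/20.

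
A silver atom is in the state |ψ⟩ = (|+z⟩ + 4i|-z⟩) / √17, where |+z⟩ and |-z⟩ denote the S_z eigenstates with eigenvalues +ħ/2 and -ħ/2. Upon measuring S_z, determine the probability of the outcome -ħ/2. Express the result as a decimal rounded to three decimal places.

0.941

The -ħ/2 outcome corresponds to |-z⟩. Its amplitude in |ψ⟩ is 4i/√17.
P = |4i|² / 17 = 16/17.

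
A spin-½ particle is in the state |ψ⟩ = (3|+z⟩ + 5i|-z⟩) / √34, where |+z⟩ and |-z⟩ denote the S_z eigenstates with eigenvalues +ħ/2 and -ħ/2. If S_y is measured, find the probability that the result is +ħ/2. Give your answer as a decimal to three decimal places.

0.941

|+y⟩ = (|+z⟩ + i|-z⟩)/√2, so ⟨+y|ψ⟩ = (8) / (√2·√34).
P = |8|² / 68 = 64/68.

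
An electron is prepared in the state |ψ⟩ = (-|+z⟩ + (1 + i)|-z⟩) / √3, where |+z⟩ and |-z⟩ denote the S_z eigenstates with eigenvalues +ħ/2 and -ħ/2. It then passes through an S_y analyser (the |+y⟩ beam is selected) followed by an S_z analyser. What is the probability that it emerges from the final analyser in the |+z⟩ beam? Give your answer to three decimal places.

First analyser (S_y): P(|+y⟩) = |⟨+y|ψ⟩|² = 1/6.
After stage 1 the state is |+y⟩; P(|+z⟩) = |⟨+z|+y⟩|² = 1/2.
Joint probability = 1/6 × 1/2 = 0.083.

0.083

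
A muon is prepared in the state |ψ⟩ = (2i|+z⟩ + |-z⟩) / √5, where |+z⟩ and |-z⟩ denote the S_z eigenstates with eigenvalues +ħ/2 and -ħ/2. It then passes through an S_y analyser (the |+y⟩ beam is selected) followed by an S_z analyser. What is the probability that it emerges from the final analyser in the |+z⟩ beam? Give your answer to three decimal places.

0.050

First analyser (S_y): P(|+y⟩) = |⟨+y|ψ⟩|² = 1/10.
After stage 1 the state is |+y⟩; P(|+z⟩) = |⟨+z|+y⟩|² = 1/2.
Joint probability = 1/10 × 1/2 = 0.050.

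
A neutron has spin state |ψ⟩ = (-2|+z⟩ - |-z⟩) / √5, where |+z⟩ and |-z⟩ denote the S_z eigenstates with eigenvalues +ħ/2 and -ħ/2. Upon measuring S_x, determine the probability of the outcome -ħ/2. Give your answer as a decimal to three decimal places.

0.100

|-x⟩ = (|+z⟩ - |-z⟩)/√2, so ⟨-x|ψ⟩ = (-1) / (√2·√5).
P = |-1|² / 10 = 1/10.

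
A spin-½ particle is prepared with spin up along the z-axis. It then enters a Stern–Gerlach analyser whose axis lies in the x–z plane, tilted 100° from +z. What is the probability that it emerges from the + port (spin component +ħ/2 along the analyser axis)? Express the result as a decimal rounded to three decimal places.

For spin-½, the probability of finding spin-up along an axis at angle θ to the initial spin direction is cos²(θ/2); spin-down is sin²(θ/2).
θ = 100°, so P = cos²(50°) ≈ 0.413.

0.413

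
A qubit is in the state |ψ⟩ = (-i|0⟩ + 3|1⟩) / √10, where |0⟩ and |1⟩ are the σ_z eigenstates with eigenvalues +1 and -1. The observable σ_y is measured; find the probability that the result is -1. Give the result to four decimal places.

|-y⟩ = (|0⟩ - i|1⟩)/√2, so ⟨-y|ψ⟩ = (2i) / (√2·√10).
P = |2i|² / 20 = 4/20.

0.2000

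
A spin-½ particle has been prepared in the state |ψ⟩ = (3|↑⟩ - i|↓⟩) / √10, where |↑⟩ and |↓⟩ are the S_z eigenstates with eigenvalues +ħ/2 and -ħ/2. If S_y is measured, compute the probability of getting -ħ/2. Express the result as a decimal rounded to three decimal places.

0.800

|-y⟩ = (|↑⟩ - i|↓⟩)/√2, so ⟨-y|ψ⟩ = (4) / (√2·√10).
P = |4|² / 20 = 16/20.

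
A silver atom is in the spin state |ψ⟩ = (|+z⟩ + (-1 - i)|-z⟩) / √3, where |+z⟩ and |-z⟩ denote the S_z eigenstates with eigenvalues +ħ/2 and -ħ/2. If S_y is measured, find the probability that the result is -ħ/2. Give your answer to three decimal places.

0.833

|-y⟩ = (|+z⟩ - i|-z⟩)/√2, so ⟨-y|ψ⟩ = (2 - i) / (√2·√3).
P = |2 - i|² / 6 = 5/6.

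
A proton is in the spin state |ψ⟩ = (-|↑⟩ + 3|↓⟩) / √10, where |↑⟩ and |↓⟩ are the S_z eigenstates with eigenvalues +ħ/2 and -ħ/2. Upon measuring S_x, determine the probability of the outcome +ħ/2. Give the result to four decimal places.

|+x⟩ = (|↑⟩ + |↓⟩)/√2, so ⟨+x|ψ⟩ = (2) / (√2·√10).
P = |2|² / 20 = 4/20.

0.2000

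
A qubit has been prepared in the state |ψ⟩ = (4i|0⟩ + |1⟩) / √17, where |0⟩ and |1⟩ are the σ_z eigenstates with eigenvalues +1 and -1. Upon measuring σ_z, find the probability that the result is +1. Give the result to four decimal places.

0.9412

The +1 outcome corresponds to |0⟩. Its amplitude in |ψ⟩ is 4i/√17.
P = |4i|² / 17 = 16/17.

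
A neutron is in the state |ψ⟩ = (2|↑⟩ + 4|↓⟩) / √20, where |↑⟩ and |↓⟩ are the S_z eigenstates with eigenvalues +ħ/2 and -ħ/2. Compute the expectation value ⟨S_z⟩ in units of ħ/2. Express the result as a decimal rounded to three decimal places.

-0.600

⟨σ_z⟩ = |a|² - |b|² divided by |a|²+|b|², with a, b the |↑⟩, |↓⟩ amplitudes.
= (4 - 16)/20 = -12/20.
⟨S_z⟩ = (ħ/2)·⟨σ_z⟩.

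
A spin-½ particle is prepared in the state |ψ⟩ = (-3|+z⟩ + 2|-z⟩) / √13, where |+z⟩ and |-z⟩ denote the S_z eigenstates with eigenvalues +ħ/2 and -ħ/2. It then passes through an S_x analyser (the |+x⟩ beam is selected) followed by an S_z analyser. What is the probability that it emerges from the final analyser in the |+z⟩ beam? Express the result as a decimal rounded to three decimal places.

First analyser (S_x): P(|+x⟩) = |⟨+x|ψ⟩|² = 1/26.
After stage 1 the state is |+x⟩; P(|+z⟩) = |⟨+z|+x⟩|² = 1/2.
Joint probability = 1/26 × 1/2 = 0.019.

0.019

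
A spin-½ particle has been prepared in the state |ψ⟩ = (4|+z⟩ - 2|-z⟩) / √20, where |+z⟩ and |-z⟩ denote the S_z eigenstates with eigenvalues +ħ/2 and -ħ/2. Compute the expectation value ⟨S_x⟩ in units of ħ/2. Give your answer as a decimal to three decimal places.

⟨σ_x⟩ = 2 Re(a* b)/(|a|²+|b|²) with a = 4, b = -2.
a* b = -8, so ⟨σ_x⟩ = -16/20.
⟨S_x⟩ = (ħ/2)·⟨σ_x⟩.

-0.800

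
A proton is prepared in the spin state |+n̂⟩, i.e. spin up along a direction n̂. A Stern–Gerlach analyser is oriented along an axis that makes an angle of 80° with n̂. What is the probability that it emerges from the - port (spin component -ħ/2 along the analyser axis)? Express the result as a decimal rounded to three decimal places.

For spin-½, the probability of finding spin-up along an axis at angle θ to the initial spin direction is cos²(θ/2); spin-down is sin²(θ/2).
θ = 80°, so P = sin²(40°) ≈ 0.413.

0.413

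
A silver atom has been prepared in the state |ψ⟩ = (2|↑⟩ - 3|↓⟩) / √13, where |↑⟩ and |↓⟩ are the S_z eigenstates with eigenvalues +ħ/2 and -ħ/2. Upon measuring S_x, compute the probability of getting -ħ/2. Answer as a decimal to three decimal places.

0.962

|-x⟩ = (|↑⟩ - |↓⟩)/√2, so ⟨-x|ψ⟩ = (5) / (√2·√13).
P = |5|² / 26 = 25/26.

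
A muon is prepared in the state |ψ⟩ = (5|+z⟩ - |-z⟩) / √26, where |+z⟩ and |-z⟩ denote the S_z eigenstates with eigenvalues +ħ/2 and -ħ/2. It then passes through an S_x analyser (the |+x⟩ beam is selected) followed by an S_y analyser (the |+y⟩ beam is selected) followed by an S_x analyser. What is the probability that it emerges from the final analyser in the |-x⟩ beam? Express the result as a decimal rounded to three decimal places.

First analyser (S_x): P(|+x⟩) = |⟨+x|ψ⟩|² = 16/52.
After stage 1 the state is |+x⟩; P(|+y⟩) = |⟨+y|+x⟩|² = 1/2.
After stage 2 the state is |+y⟩; P(|-x⟩) = |⟨-x|+y⟩|² = 1/2.
Joint probability = 16/52 × 1/2 × 1/2 = 0.077.

0.077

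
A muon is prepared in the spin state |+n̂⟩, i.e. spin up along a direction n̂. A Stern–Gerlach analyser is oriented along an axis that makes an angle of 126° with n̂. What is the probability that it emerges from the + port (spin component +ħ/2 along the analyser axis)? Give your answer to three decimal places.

For spin-½, the probability of finding spin-up along an axis at angle θ to the initial spin direction is cos²(θ/2); spin-down is sin²(θ/2).
θ = 126°, so P = cos²(63°) ≈ 0.206.

0.206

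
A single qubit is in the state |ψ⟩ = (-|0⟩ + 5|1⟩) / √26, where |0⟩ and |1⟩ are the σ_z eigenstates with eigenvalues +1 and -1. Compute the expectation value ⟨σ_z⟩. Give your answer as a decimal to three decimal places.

-0.923

⟨σ_z⟩ = |a|² - |b|² divided by |a|²+|b|², with a, b the |0⟩, |1⟩ amplitudes.
= (1 - 25)/26 = -24/26.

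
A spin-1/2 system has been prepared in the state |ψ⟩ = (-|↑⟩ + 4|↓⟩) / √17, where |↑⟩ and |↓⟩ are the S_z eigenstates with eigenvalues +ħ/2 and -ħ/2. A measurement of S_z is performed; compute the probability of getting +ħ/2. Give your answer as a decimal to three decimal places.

The +ħ/2 outcome corresponds to |↑⟩. Its amplitude in |ψ⟩ is -1/√17.
P = |-1|² / 17 = 1/17.

0.059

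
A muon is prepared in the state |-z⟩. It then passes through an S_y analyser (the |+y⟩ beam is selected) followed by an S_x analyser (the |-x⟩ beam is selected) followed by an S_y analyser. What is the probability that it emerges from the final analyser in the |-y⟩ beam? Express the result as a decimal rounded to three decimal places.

0.125

First analyser (S_y): from |-z⟩, P(|+y⟩) = 1/2.
After stage 1 the state is |+y⟩; P(|-x⟩) = |⟨-x|+y⟩|² = 1/2.
After stage 2 the state is |-x⟩; P(|-y⟩) = |⟨-y|-x⟩|² = 1/2.
Joint probability = 1/2 × 1/2 × 1/2 = 0.125.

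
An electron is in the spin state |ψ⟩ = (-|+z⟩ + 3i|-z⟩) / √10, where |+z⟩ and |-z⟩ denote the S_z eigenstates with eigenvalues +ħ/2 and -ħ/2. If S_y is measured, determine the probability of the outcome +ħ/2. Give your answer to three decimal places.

0.200

|+y⟩ = (|+z⟩ + i|-z⟩)/√2, so ⟨+y|ψ⟩ = (2) / (√2·√10).
P = |2|² / 20 = 4/20.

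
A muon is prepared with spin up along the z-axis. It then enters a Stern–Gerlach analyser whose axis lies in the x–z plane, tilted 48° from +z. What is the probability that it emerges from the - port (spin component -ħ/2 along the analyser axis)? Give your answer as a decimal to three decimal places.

For spin-½, the probability of finding spin-up along an axis at angle θ to the initial spin direction is cos²(θ/2); spin-down is sin²(θ/2).
θ = 48°, so P = sin²(24°) ≈ 0.165.

0.165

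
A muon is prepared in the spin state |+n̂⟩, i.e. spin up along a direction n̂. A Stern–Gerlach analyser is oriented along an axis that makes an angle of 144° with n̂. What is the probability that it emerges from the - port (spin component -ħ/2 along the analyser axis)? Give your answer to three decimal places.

0.905

For spin-½, the probability of finding spin-up along an axis at angle θ to the initial spin direction is cos²(θ/2); spin-down is sin²(θ/2).
θ = 144°, so P = sin²(72°) ≈ 0.905.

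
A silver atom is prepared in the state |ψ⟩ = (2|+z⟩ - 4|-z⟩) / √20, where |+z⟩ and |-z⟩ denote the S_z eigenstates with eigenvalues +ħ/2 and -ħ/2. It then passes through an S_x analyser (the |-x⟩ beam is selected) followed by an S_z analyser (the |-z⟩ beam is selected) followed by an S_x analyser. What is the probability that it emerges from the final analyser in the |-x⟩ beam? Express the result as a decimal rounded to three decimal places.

First analyser (S_x): P(|-x⟩) = |⟨-x|ψ⟩|² = 36/40.
After stage 1 the state is |-x⟩; P(|-z⟩) = |⟨-z|-x⟩|² = 1/2.
After stage 2 the state is |-z⟩; P(|-x⟩) = |⟨-x|-z⟩|² = 1/2.
Joint probability = 36/40 × 1/2 × 1/2 = 0.225.

0.225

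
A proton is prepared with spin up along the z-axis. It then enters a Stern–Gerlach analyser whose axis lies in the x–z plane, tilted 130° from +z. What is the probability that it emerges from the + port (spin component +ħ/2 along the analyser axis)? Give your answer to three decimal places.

For spin-½, the probability of finding spin-up along an axis at angle θ to the initial spin direction is cos²(θ/2); spin-down is sin²(θ/2).
θ = 130°, so P = cos²(65°) ≈ 0.179.

0.179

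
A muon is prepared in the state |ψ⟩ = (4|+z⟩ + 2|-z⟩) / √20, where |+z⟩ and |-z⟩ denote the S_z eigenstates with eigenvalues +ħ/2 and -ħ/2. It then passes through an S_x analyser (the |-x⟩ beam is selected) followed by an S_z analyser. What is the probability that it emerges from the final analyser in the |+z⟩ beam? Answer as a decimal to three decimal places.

First analyser (S_x): P(|-x⟩) = |⟨-x|ψ⟩|² = 4/40.
After stage 1 the state is |-x⟩; P(|+z⟩) = |⟨+z|-x⟩|² = 1/2.
Joint probability = 4/40 × 1/2 = 0.050.

0.050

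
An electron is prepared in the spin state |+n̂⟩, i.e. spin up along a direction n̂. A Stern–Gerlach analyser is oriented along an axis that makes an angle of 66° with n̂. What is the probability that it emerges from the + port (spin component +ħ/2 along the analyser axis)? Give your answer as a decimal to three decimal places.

For spin-½, the probability of finding spin-up along an axis at angle θ to the initial spin direction is cos²(θ/2); spin-down is sin²(θ/2).
θ = 66°, so P = cos²(33°) ≈ 0.703.

0.703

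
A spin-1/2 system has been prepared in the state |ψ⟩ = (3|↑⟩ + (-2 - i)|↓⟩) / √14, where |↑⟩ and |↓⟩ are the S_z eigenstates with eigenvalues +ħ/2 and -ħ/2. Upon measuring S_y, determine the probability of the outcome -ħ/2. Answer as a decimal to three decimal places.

0.714

|-y⟩ = (|↑⟩ - i|↓⟩)/√2, so ⟨-y|ψ⟩ = (4 - 2i) / (√2·√14).
P = |4 - 2i|² / 28 = 20/28.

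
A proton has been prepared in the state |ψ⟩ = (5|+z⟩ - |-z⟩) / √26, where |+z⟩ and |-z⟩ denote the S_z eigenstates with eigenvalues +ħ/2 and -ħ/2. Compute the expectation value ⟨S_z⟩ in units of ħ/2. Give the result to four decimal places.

0.9231

⟨σ_z⟩ = |a|² - |b|² divided by |a|²+|b|², with a, b the |+z⟩, |-z⟩ amplitudes.
= (25 - 1)/26 = 24/26.
⟨S_z⟩ = (ħ/2)·⟨σ_z⟩.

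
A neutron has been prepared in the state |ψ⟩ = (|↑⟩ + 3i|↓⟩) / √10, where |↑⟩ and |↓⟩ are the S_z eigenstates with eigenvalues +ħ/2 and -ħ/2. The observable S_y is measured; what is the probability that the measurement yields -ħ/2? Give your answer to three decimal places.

0.200

|-y⟩ = (|↑⟩ - i|↓⟩)/√2, so ⟨-y|ψ⟩ = (-2) / (√2·√10).
P = |-2|² / 20 = 4/20.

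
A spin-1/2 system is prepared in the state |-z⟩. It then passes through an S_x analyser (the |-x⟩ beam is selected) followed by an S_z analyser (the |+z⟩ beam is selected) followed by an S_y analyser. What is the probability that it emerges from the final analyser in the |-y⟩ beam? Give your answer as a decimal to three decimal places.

First analyser (S_x): from |-z⟩, P(|-x⟩) = 1/2.
After stage 1 the state is |-x⟩; P(|+z⟩) = |⟨+z|-x⟩|² = 1/2.
After stage 2 the state is |+z⟩; P(|-y⟩) = |⟨-y|+z⟩|² = 1/2.
Joint probability = 1/2 × 1/2 × 1/2 = 0.125.

0.125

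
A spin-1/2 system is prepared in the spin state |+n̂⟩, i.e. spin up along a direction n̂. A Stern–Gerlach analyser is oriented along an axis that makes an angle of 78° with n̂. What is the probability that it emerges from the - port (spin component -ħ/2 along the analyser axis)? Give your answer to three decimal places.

For spin-½, the probability of finding spin-up along an axis at angle θ to the initial spin direction is cos²(θ/2); spin-down is sin²(θ/2).
θ = 78°, so P = sin²(39°) ≈ 0.396.

0.396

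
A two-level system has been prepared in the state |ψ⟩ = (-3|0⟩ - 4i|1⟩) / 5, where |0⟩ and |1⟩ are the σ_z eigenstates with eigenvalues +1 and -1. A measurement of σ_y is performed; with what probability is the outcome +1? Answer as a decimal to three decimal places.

|+y⟩ = (|0⟩ + i|1⟩)/√2, so ⟨+y|ψ⟩ = (-7) / (√2·5).
P = |-7|² / 50 = 49/50.

0.980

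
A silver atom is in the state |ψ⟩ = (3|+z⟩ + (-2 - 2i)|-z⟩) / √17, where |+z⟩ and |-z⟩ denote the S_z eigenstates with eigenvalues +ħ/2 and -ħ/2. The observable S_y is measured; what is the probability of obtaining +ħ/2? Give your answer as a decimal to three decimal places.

0.147

|+y⟩ = (|+z⟩ + i|-z⟩)/√2, so ⟨+y|ψ⟩ = (1 + 2i) / (√2·√17).
P = |1 + 2i|² / 34 = 5/34.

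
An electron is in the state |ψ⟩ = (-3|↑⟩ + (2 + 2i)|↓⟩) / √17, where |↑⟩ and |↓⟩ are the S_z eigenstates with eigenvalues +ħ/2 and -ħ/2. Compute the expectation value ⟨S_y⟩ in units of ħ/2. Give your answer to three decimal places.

-0.706

⟨σ_y⟩ = 2 Im(a* b)/(|a|²+|b|²) with a = -3, b = (2 + 2i).
a* b = (-6 - 6i), so ⟨σ_y⟩ = -12/17.
⟨S_y⟩ = (ħ/2)·⟨σ_y⟩.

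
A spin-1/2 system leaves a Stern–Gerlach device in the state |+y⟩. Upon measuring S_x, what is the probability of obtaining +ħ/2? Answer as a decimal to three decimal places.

In the S_z basis, |+y⟩ = (|+z⟩ + i|-z⟩)/√2 and |+x⟩ = (|+z⟩ + |-z⟩)/√2.
|⟨+x|+y⟩|² = 1/2.

0.500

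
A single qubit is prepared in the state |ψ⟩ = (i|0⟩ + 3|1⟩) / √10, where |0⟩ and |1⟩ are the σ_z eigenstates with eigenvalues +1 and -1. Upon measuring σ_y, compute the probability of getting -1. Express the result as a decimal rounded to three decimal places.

|-y⟩ = (|0⟩ - i|1⟩)/√2, so ⟨-y|ψ⟩ = (4i) / (√2·√10).
P = |4i|² / 20 = 16/20.

0.800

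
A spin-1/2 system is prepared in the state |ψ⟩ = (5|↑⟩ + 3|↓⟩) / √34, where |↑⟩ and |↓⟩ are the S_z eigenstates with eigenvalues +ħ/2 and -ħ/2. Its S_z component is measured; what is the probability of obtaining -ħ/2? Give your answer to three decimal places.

0.265

The -ħ/2 outcome corresponds to |↓⟩. Its amplitude in |ψ⟩ is 3/√34.
P = |3|² / 34 = 9/34.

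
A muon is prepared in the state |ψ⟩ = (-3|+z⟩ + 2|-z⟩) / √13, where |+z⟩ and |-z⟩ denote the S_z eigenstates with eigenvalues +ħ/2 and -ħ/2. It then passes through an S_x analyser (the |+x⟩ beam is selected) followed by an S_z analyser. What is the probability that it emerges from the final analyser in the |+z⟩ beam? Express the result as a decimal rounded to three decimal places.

First analyser (S_x): P(|+x⟩) = |⟨+x|ψ⟩|² = 1/26.
After stage 1 the state is |+x⟩; P(|+z⟩) = |⟨+z|+x⟩|² = 1/2.
Joint probability = 1/26 × 1/2 = 0.019.

0.019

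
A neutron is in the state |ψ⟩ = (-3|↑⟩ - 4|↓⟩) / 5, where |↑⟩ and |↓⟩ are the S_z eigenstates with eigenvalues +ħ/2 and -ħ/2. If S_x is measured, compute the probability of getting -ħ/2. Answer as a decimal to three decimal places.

0.020

|-x⟩ = (|↑⟩ - |↓⟩)/√2, so ⟨-x|ψ⟩ = (1) / (√2·5).
P = |1|² / 50 = 1/50.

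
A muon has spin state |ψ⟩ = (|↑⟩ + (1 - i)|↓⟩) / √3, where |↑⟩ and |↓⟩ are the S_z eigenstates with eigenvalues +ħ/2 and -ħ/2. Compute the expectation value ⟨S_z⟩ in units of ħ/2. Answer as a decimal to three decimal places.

⟨σ_z⟩ = |a|² - |b|² divided by |a|²+|b|², with a, b the |↑⟩, |↓⟩ amplitudes.
= (1 - 2)/3 = -1/3.
⟨S_z⟩ = (ħ/2)·⟨σ_z⟩.

-0.333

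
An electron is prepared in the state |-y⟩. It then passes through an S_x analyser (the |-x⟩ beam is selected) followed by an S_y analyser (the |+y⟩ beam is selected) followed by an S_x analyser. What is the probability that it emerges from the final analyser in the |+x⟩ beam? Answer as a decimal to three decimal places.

First analyser (S_x): from |-y⟩, P(|-x⟩) = 1/2.
After stage 1 the state is |-x⟩; P(|+y⟩) = |⟨+y|-x⟩|² = 1/2.
After stage 2 the state is |+y⟩; P(|+x⟩) = |⟨+x|+y⟩|² = 1/2.
Joint probability = 1/2 × 1/2 × 1/2 = 0.125.

0.125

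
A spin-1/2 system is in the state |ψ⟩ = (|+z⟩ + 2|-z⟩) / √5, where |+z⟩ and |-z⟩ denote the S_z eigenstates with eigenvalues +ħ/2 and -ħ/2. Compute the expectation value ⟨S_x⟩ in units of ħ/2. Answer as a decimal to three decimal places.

⟨σ_x⟩ = 2 Re(a* b)/(|a|²+|b|²) with a = 1, b = 2.
a* b = 2, so ⟨σ_x⟩ = 4/5.
⟨S_x⟩ = (ħ/2)·⟨σ_x⟩.

0.800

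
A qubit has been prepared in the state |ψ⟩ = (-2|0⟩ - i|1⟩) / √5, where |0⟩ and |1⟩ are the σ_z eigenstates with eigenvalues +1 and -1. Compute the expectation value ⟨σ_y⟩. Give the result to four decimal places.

⟨σ_y⟩ = 2 Im(a* b)/(|a|²+|b|²) with a = -2, b = -i.
a* b = 2i, so ⟨σ_y⟩ = 4/5.

0.8000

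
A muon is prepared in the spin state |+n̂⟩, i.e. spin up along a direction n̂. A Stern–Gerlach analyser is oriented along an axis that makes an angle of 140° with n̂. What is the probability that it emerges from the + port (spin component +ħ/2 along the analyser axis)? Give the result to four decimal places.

For spin-½, the probability of finding spin-up along an axis at angle θ to the initial spin direction is cos²(θ/2); spin-down is sin²(θ/2).
θ = 140°, so P = cos²(70°) ≈ 0.1170.

0.1170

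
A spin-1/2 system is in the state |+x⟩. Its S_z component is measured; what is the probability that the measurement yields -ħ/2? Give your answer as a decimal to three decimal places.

0.500

In the S_z basis, |+x⟩ = (|↑⟩ + |↓⟩)/√2 and |-z⟩ = |↓⟩.
|⟨-z|+x⟩|² = 1/2.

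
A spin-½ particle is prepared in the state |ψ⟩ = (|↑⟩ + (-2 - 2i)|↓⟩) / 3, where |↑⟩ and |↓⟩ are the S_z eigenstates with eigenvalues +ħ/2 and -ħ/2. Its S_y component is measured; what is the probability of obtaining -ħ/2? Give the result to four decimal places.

|-y⟩ = (|↑⟩ - i|↓⟩)/√2, so ⟨-y|ψ⟩ = (3 - 2i) / (√2·3).
P = |3 - 2i|² / 18 = 13/18.

0.7222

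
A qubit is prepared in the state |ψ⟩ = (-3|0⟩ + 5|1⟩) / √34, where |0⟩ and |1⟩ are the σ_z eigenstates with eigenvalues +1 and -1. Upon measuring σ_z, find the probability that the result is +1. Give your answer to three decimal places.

The +1 outcome corresponds to |0⟩. Its amplitude in |ψ⟩ is -3/√34.
P = |-3|² / 34 = 9/34.

0.265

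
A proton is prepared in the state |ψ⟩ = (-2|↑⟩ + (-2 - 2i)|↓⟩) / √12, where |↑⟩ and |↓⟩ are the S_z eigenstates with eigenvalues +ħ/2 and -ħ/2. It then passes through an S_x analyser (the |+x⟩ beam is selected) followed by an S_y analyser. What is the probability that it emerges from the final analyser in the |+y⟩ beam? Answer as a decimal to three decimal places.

First analyser (S_x): P(|+x⟩) = |⟨+x|ψ⟩|² = 20/24.
After stage 1 the state is |+x⟩; P(|+y⟩) = |⟨+y|+x⟩|² = 1/2.
Joint probability = 20/24 × 1/2 = 0.417.

0.417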